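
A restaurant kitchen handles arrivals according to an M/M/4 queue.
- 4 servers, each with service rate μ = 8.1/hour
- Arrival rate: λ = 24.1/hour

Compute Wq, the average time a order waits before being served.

Traffic intensity: ρ = λ/(cμ) = 24.1/(4×8.1) = 0.7438
Since ρ = 0.7438 < 1, system is stable.
Offered load a = λ/μ = cρ = 24.1/8.1 = 2.9753
P₀ = [ Σₙ₌₀^3 aⁿ/n! + a^4/(4!(1-ρ)) ]⁻¹
Σ = a^0/0! + a^1/1! + a^2/2! + a^3/3! = 1.0000 + 2.9753 + 4.4262 + 4.3898 = 12.7913
a^4/(4!(1-ρ)) = 78.3661/(24 × 0.256173) = 12.7463
P₀ = 1/(12.7913 + 12.7463) = 0.03916
Lq = P₀·a^4·ρ / (4!(1-ρ)²) = 0.039158 × 78.3661 × 0.74383 / (24 × 0.065625) = 1.4492
Wq = Lq/λ = 1.4492/24.1 = 0.06013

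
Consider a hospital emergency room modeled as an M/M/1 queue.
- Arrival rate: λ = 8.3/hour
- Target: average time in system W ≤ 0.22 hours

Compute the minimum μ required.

For M/M/1: W = 1/(μ-λ)
Need W ≤ 0.22, so 1/(μ-λ) ≤ 0.22
μ - λ ≥ 1/0.22 = 4.5455
μ ≥ 8.3 + 4.5455 = 12.8455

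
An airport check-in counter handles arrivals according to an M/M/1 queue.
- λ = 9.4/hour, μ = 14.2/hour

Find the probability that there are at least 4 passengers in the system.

ρ = λ/μ = 9.4/14.2 = 0.66197
P(N ≥ n) = ρⁿ
P(N ≥ 4) = 0.66197^4
P(N ≥ 4) = 0.1920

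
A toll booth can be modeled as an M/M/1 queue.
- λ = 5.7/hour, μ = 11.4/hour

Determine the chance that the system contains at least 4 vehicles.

ρ = λ/μ = 5.7/11.4 = 0.5000
P(N ≥ n) = ρⁿ
P(N ≥ 4) = 0.5000^4
P(N ≥ 4) = 0.06250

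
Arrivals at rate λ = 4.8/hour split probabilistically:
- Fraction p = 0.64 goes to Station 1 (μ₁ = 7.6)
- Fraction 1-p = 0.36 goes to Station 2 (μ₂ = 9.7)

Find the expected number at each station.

Effective rates: λ₁ = 4.8×0.64 = 3.072, λ₂ = 4.8×0.36 = 1.728
Station 1: ρ₁ = 3.072/7.6 = 0.4042, L₁ = ρ₁/(1-ρ₁) = 0.4042/(1-0.4042) = 0.6784
Station 2: ρ₂ = 1.728/9.7 = 0.17814, L₂ = ρ₂/(1-ρ₂) = 0.17814/(1-0.17814) = 0.2168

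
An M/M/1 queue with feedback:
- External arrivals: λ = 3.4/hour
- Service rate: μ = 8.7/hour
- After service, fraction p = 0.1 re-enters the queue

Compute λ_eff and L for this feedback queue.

Effective arrival rate: λ_eff = λ/(1-p) = 3.4/(1-0.1) = 3.4/0.90 = 3.7778
ρ = λ_eff/μ = 3.7778/8.7 = 0.43423
L = ρ/(1-ρ) = 0.43423/(1-0.43423) = 0.7675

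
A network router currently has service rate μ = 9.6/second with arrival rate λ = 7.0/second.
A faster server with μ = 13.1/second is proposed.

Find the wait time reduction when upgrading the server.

System 1: ρ₁ = 7.0/9.6 = 0.7292, W₁ = 1/(9.6-7.0) = 0.3846
System 2: ρ₂ = 7.0/13.1 = 0.5344, W₂ = 1/(13.1-7.0) = 0.1639
Improvement: (W₁-W₂)/W₁ = (0.3846-0.1639)/0.3846 = 57.38%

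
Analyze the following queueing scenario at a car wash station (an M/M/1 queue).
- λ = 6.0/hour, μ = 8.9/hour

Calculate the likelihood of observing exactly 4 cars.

ρ = λ/μ = 6.0/8.9 = 0.6742
P(n) = (1-ρ)ρⁿ
P(4) = (1-0.6742) × 0.6742^4
P(4) = 0.3258 × 0.2066
P(4) = 0.06731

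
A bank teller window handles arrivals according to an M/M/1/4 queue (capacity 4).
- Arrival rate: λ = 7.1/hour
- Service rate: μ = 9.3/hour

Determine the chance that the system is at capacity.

ρ = λ/μ = 7.1/9.3 = 0.76344
P₀ = (1-ρ)/(1-ρ^(K+1)) = (1-0.76344)/(1-0.76344^5) = 0.2366/0.7407 = 0.3194
P_K = P₀×ρ^K = 0.3194 × 0.76344^4 = 0.3194 × 0.3397 = 0.1085
Blocking probability = 10.85%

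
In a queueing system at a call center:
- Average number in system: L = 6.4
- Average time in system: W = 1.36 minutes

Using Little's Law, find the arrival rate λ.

Little's Law: L = λW, so λ = L/W
λ = 6.4/1.36 = 4.7059 calls/minute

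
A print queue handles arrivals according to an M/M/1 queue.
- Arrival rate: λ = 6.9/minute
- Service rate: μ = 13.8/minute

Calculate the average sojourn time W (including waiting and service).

First, compute utilization: ρ = λ/μ = 6.9/13.8 = 0.5000
For M/M/1: W = 1/(μ-λ)
W = 1/(13.8-6.9) = 1/6.90
W = 0.1449 minutes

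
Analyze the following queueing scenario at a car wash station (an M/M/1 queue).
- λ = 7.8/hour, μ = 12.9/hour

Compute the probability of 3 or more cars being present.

ρ = λ/μ = 7.8/12.9 = 0.6047
P(N ≥ n) = ρⁿ
P(N ≥ 3) = 0.6047^3
P(N ≥ 3) = 0.2211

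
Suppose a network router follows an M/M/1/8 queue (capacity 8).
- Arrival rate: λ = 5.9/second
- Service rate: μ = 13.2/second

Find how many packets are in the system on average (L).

ρ = λ/μ = 5.9/13.2 = 0.44697
P₀ = (1-ρ)/(1-ρ^(K+1)) = (1-0.44697)/(1-0.44697^9) = 0.5530/0.9993 = 0.5534
P_K = P₀×ρ^K = 0.5534 × 0.44697^8 = 0.5534 × 0.001593 = 0.0008816
L = ρ[1 - (K+1)ρ^K + Kρ^(K+1)] / [(1-ρ)(1-ρ^(K+1))]
L = 0.44697 × (1 - 9×0.001593 + 8×0.0007120) / ((1 - 0.44697) × (1 - 0.0007120)) = 0.8018 packets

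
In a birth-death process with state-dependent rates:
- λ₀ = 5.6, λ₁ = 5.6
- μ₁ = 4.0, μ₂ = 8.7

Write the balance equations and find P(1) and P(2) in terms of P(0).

Balance equations:
State 0: λ₀P₀ = μ₁P₁ → P₁ = (λ₀/μ₁)P₀ = (5.6/4.0)P₀ = 1.4000P₀
State 1: P₂ = (λ₀λ₁)/(μ₁μ₂)P₀ = (5.6×5.6)/(4.0×8.7)P₀ = 0.9011P₀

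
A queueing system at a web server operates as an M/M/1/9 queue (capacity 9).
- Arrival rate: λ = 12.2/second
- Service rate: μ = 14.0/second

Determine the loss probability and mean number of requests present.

ρ = λ/μ = 12.2/14.0 = 0.87143
P₀ = (1-ρ)/(1-ρ^(K+1)) = (1-0.87143)/(1-0.87143^10) = 0.1286/0.7475 = 0.1720
P_K = P₀×ρ^K = 0.1720 × 0.87143^9 = 0.1720 × 0.2898 = 0.04985
Blocking probability P_9 = 0.04985 (4.98%)
L = ρ[1 - (K+1)ρ^K + Kρ^(K+1)] / [(1-ρ)(1-ρ^(K+1))]
L = 0.87143 × (1 - 10×0.289796 + 9×0.252537) / ((1 - 0.87143) × (1 - 0.252537)) = 3.3993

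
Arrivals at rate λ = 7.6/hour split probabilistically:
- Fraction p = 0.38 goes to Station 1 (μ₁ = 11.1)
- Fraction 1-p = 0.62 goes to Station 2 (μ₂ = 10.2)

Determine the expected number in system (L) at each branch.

Effective rates: λ₁ = 7.6×0.38 = 2.888, λ₂ = 7.6×0.62 = 4.712
Station 1: ρ₁ = 2.888/11.1 = 0.2602, L₁ = ρ₁/(1-ρ₁) = 0.2602/(1-0.2602) = 0.3517
Station 2: ρ₂ = 4.712/10.2 = 0.46196, L₂ = ρ₂/(1-ρ₂) = 0.46196/(1-0.46196) = 0.8586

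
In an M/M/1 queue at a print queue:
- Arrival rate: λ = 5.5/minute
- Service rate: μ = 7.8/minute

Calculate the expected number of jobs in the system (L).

ρ = λ/μ = 5.5/7.8 = 0.7051
For M/M/1: L = λ/(μ-λ)
L = 5.5/(7.8-5.5) = 5.5/2.30
L = 2.3913 jobs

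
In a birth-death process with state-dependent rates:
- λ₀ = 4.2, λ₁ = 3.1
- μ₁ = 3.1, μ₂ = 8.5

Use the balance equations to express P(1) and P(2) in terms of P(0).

Balance equations:
State 0: λ₀P₀ = μ₁P₁ → P₁ = (λ₀/μ₁)P₀ = (4.2/3.1)P₀ = 1.3548P₀
State 1: P₂ = (λ₀λ₁)/(μ₁μ₂)P₀ = (4.2×3.1)/(3.1×8.5)P₀ = 0.4941P₀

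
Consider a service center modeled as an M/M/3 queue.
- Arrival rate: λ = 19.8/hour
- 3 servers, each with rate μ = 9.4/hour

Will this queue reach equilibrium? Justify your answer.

Stability requires ρ = λ/(cμ) < 1
ρ = 19.8/(3 × 9.4) = 19.8/28.20 = 0.7021
Since 0.7021 < 1, the system is STABLE.
The servers are busy 70.21% of the time.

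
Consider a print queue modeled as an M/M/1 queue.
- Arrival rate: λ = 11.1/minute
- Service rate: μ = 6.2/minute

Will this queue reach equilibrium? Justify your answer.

Stability requires ρ = λ/(cμ) < 1
ρ = 11.1/(1 × 6.2) = 11.1/6.20 = 1.7903
Since 1.7903 ≥ 1, the system is UNSTABLE.
Queue grows without bound. Need μ > λ = 11.1.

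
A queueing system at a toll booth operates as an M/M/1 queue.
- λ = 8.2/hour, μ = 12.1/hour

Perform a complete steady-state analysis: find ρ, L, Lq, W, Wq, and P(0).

Step 1: ρ = λ/μ = 8.2/12.1 = 0.6777
Step 2: L = λ/(μ-λ) = 8.2/3.90 = 2.1026
Step 3: Lq = λ²/(μ(μ-λ)) = 67.24/(12.1×3.90) = 1.4249
Step 4: W = 1/(μ-λ) = 1/3.90 = 0.25641
Step 5: Wq = λ/(μ(μ-λ)) = 8.2/(12.1×3.90) = 0.1738
Step 6: P(0) = 1-ρ = 0.3223
Verify: L = λW = 8.2×0.25641 = 2.1026 ✔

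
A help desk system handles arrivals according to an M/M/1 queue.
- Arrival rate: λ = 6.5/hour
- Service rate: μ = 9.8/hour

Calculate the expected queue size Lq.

ρ = λ/μ = 6.5/9.8 = 0.6633
For M/M/1: Lq = λ²/(μ(μ-λ))
Lq = 42.25/(9.8 × 3.30)
Lq = 1.3064 tickets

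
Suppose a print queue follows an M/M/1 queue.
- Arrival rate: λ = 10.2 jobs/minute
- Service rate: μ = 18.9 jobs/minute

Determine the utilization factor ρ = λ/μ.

Server utilization: ρ = λ/μ
ρ = 10.2/18.9 = 0.5397
The server is busy 53.97% of the time.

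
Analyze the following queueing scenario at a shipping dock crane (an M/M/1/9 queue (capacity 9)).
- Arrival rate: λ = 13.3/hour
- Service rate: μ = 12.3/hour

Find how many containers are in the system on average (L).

ρ = λ/μ = 13.3/12.3 = 1.0813
P₀ = (1-ρ)/(1-ρ^(K+1)) = (1-1.0813)/(1-1.0813^10) = -0.08130/-1.1851 = 0.06860
P_K = P₀×ρ^K = 0.06860 × 1.0813^9 = 0.06860 × 2.0208 = 0.1386
L = ρ[1 - (K+1)ρ^K + Kρ^(K+1)] / [(1-ρ)(1-ρ^(K+1))]
L = 1.0813 × (1 - 10×2.020765 + 9×2.185053) / ((1 - 1.0813) × (1 - 2.185053)) = 5.1383 containers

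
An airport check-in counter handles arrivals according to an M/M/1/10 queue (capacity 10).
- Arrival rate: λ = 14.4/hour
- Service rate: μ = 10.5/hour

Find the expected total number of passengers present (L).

ρ = λ/μ = 14.4/10.5 = 1.37143
P₀ = (1-ρ)/(1-ρ^(K+1)) = (1-1.37143)/(1-1.37143^11) = -0.37143/-31.2783 = 0.01188
P_K = P₀×ρ^K = 0.011875 × 1.37143^10 = 0.011875 × 23.5362 = 0.2795
L = ρ[1 - (K+1)ρ^K + Kρ^(K+1)] / [(1-ρ)(1-ρ^(K+1))]
L = 1.37143 × (1 - 11×23.5362 + 10×32.2783) / ((1 - 1.37143) × (1 - 32.2783)) = 7.6594 passengers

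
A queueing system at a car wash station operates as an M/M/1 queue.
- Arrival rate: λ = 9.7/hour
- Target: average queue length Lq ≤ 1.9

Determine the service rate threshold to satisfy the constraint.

For M/M/1: Lq = λ²/(μ(μ-λ))
Need Lq ≤ 1.9, i.e. μ(μ-λ) ≥ λ²/1.9
μ² - 9.7μ - 94.09/1.9 ≥ 0  →  μ² - 9.7μ - 49.52105 ≥ 0
Quadratic formula (positive root): μ = [λ + √(λ² + 4×49.52105)]/2
Discriminant: 94.09 + 4×49.52105 = 292.1742, √292.1742 = 17.093104
μ ≥ (9.7 + 17.093104)/2 = 13.3966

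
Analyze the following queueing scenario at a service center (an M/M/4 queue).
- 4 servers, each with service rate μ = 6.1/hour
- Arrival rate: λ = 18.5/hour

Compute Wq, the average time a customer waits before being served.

Traffic intensity: ρ = λ/(cμ) = 18.5/(4×6.1) = 0.7582
Since ρ = 0.7582 < 1, system is stable.
Offered load a = λ/μ = cρ = 18.5/6.1 = 3.0328
P₀ = [ Σₙ₌₀^3 aⁿ/n! + a^4/(4!(1-ρ)) ]⁻¹
Σ = a^0/0! + a^1/1! + a^2/2! + a^3/3! = 1.000000 + 3.032787 + 4.598898 + 4.649159 = 13.2808
a^4/(4!(1-ρ)) = 84.5995/(24 × 0.241803) = 14.5779
P₀ = 1/(13.2808 + 14.5779) = 0.03590
Lq = P₀·a^4·ρ / (4!(1-ρ)²) = 0.035895 × 84.5995 × 0.75820 / (24 × 0.058469) = 1.6408
Wq = Lq/λ = 1.6408/18.5 = 0.08869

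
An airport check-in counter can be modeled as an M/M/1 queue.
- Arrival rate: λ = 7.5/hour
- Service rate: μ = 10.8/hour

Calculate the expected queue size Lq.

ρ = λ/μ = 7.5/10.8 = 0.6944
For M/M/1: Lq = λ²/(μ(μ-λ))
Lq = 56.25/(10.8 × 3.30)
Lq = 1.5783 passengers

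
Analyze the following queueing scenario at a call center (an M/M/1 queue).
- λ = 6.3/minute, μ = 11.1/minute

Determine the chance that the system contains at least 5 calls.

ρ = λ/μ = 6.3/11.1 = 0.56757
P(N ≥ n) = ρⁿ
P(N ≥ 5) = 0.56757^5
P(N ≥ 5) = 0.05890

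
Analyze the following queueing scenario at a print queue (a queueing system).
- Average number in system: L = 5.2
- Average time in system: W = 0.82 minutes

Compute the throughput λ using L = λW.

Little's Law: L = λW, so λ = L/W
λ = 5.2/0.82 = 6.3415 jobs/minute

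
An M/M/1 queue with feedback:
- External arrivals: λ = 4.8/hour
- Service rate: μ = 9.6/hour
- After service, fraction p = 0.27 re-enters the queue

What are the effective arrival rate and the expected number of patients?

Effective arrival rate: λ_eff = λ/(1-p) = 4.8/(1-0.27) = 4.8/0.73 = 6.5753
ρ = λ_eff/μ = 6.5753/9.6 = 0.68493
L = ρ/(1-ρ) = 0.68493/(1-0.68493) = 2.1739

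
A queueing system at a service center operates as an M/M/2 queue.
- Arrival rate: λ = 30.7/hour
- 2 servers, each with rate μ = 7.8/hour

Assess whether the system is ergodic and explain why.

Stability requires ρ = λ/(cμ) < 1
ρ = 30.7/(2 × 7.8) = 30.7/15.60 = 1.9679
Since 1.9679 ≥ 1, the system is UNSTABLE.
Need c > λ/μ = 30.7/7.8 = 3.94.
Minimum servers needed: c = 4.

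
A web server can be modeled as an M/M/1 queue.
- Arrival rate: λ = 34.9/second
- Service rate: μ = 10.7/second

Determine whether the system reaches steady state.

Stability requires ρ = λ/(cμ) < 1
ρ = 34.9/(1 × 10.7) = 34.9/10.70 = 3.2617
Since 3.2617 ≥ 1, the system is UNSTABLE.
Queue grows without bound. Need μ > λ = 34.9.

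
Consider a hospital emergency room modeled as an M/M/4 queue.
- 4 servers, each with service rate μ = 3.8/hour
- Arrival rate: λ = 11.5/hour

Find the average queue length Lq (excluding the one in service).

Traffic intensity: ρ = λ/(cμ) = 11.5/(4×3.8) = 0.7566
Since ρ = 0.7566 < 1, system is stable.
Offered load a = λ/μ = cρ = 11.5/3.8 = 3.0263
P₀ = [ Σₙ₌₀^3 aⁿ/n! + a^4/(4!(1-ρ)) ]⁻¹
Σ = a^0/0! + a^1/1! + a^2/2! + a^3/3! = 1.0000 + 3.0263 + 4.5793 + 4.6195 = 13.2251
a^4/(4!(1-ρ)) = 83.8797/(24 × 0.24342) = 14.3578
P₀ = 1/(13.2251 + 14.3578) = 0.03625
Lq = P₀·a^4·ρ / (4!(1-ρ)²) = 0.036254 × 83.8797 × 0.75658 / (24 × 0.059254) = 1.6179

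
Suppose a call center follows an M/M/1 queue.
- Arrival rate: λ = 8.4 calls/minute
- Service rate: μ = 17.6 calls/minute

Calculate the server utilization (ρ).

Server utilization: ρ = λ/μ
ρ = 8.4/17.6 = 0.4773
The server is busy 47.73% of the time.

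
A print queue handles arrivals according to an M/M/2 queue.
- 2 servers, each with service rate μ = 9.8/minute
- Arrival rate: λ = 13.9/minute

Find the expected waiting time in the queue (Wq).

Traffic intensity: ρ = λ/(cμ) = 13.9/(2×9.8) = 0.7092
Since ρ = 0.7092 < 1, system is stable.
Offered load a = λ/μ = cρ = 13.9/9.8 = 1.4184
P₀ = [ Σₙ₌₀^1 aⁿ/n! + a^2/(2!(1-ρ)) ]⁻¹
Σ = a^0/0! + a^1/1! = 1.0000 + 1.4184 = 2.4184
a^2/(2!(1-ρ)) = 2.0118/(2 × 0.29082) = 3.4588
P₀ = 1/(2.4184 + 3.4588) = 0.1701
Lq = P₀·a^2·ρ / (2!(1-ρ)²) = 0.17015 × 2.0118 × 0.70918 / (2 × 0.084574) = 1.4352
Wq = Lq/λ = 1.43515/13.9 = 0.1032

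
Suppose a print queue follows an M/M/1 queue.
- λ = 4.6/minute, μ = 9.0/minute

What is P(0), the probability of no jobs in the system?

ρ = λ/μ = 4.6/9.0 = 0.5111
P(0) = 1 - ρ = 1 - 0.5111 = 0.4889
The server is idle 48.89% of the time.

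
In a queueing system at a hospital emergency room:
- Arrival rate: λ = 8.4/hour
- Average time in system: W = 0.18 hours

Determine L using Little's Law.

Little's Law: L = λW
L = 8.4 × 0.18 = 1.5120 patients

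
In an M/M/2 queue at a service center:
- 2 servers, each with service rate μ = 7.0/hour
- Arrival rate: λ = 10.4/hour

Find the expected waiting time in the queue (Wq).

Traffic intensity: ρ = λ/(cμ) = 10.4/(2×7.0) = 0.7429
Since ρ = 0.7429 < 1, system is stable.
Offered load a = λ/μ = cρ = 10.4/7.0 = 1.4857
P₀ = [ Σₙ₌₀^1 aⁿ/n! + a^2/(2!(1-ρ)) ]⁻¹
Σ = a^0/0! + a^1/1! = 1.0000 + 1.4857 = 2.4857
a^2/(2!(1-ρ)) = 2.20735/(2 × 0.257143) = 4.2921
P₀ = 1/(2.4857 + 4.2921) = 0.1475
Lq = P₀·a^2·ρ / (2!(1-ρ)²) = 0.14754 × 2.2073 × 0.74286 / (2 × 0.066122) = 1.8294
Wq = Lq/λ = 1.8294/10.4 = 0.1759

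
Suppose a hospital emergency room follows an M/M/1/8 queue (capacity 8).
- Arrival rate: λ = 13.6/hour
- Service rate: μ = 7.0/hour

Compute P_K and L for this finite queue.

ρ = λ/μ = 13.6/7.0 = 1.942857
P₀ = (1-ρ)/(1-ρ^(K+1)) = (1-1.942857)/(1-1.942857^9) = -0.9429/-393.4278 = 0.002397
P_K = P₀×ρ^K = 0.0023965 × 1.942857^8 = 0.0023965 × 203.0143 = 0.4865
Blocking probability P_8 = 0.4865 (48.65%)
L = ρ[1 - (K+1)ρ^K + Kρ^(K+1)] / [(1-ρ)(1-ρ^(K+1))]
L = 1.942857 × (1 - 9×203.0143 + 8×394.4278) / ((1 - 1.942857) × (1 - 394.4278)) = 6.9623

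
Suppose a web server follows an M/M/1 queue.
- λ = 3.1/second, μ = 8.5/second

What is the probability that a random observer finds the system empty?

ρ = λ/μ = 3.1/8.5 = 0.3647
P(0) = 1 - ρ = 1 - 0.3647 = 0.6353
The server is idle 63.53% of the time.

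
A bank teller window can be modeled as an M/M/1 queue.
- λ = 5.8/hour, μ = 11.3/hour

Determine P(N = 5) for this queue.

ρ = λ/μ = 5.8/11.3 = 0.5133
P(n) = (1-ρ)ρⁿ
P(5) = (1-0.5133) × 0.5133^5
P(5) = 0.4867 × 0.03563
P(5) = 0.01734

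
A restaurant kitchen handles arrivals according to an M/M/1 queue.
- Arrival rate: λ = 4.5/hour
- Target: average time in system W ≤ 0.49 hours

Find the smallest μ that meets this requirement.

For M/M/1: W = 1/(μ-λ)
Need W ≤ 0.49, so 1/(μ-λ) ≤ 0.49
μ - λ ≥ 1/0.49 = 2.0408
μ ≥ 4.5 + 2.0408 = 6.5408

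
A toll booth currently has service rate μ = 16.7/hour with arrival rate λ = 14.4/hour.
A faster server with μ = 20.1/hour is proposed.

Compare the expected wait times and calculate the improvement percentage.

System 1: ρ₁ = 14.4/16.7 = 0.8623, W₁ = 1/(16.7-14.4) = 0.43478
System 2: ρ₂ = 14.4/20.1 = 0.7164, W₂ = 1/(20.1-14.4) = 0.17544
Improvement: (W₁-W₂)/W₁ = (0.43478-0.17544)/0.43478 = 59.65%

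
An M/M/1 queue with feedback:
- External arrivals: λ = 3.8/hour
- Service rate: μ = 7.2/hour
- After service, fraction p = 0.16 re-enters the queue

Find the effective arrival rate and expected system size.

Effective arrival rate: λ_eff = λ/(1-p) = 3.8/(1-0.16) = 3.8/0.84 = 4.5238
ρ = λ_eff/μ = 4.5238/7.2 = 0.62831
L = ρ/(1-ρ) = 0.62831/(1-0.62831) = 1.6904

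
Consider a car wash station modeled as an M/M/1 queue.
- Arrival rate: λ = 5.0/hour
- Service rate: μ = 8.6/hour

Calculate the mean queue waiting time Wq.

First, compute utilization: ρ = λ/μ = 5.0/8.6 = 0.5814
For M/M/1: Wq = λ/(μ(μ-λ))
Wq = 5.0/(8.6 × (8.6-5.0))
Wq = 5.0/(8.6 × 3.60)
Wq = 0.1615 hours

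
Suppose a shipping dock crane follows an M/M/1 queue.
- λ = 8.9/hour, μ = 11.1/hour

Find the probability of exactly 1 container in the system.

ρ = λ/μ = 8.9/11.1 = 0.8018
P(n) = (1-ρ)ρⁿ
P(1) = (1-0.8018) × 0.8018^1
P(1) = 0.1982 × 0.8018
P(1) = 0.1589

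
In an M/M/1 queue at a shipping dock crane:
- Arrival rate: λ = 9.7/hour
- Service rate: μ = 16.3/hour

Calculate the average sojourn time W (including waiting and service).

First, compute utilization: ρ = λ/μ = 9.7/16.3 = 0.5951
For M/M/1: W = 1/(μ-λ)
W = 1/(16.3-9.7) = 1/6.60
W = 0.1515 hours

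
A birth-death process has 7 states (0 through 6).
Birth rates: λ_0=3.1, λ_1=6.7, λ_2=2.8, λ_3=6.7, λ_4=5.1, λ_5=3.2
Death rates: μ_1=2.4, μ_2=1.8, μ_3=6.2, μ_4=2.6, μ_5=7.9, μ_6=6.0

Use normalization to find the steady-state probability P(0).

Ratios P(n)/P(0) = (λ₀···λₙ₋₁)/(μ₁···μₙ):
P(1)/P(0) = (3.1)/(2.4) = 1.29167
P(2)/P(0) = (3.1×6.7)/(2.4×1.8) = 4.80787
P(3)/P(0) = (3.1×6.7×2.8)/(2.4×1.8×6.2) = 2.17130
P(4)/P(0) = (3.1×6.7×2.8×6.7)/(2.4×1.8×6.2×2.6) = 5.59526
P(5)/P(0) = (3.1×6.7×2.8×6.7×5.1)/(2.4×1.8×6.2×2.6×7.9) = 3.61213
P(6)/P(0) = (3.1×6.7×2.8×6.7×5.1×3.2)/(2.4×1.8×6.2×2.6×7.9×6.0) = 1.92647

Normalization: ∑ P(n) = 1
P(0) × (1.00000 + 1.29167 + 4.80787 + 2.17130 + 5.59526 + 3.61213 + 1.92647) = 1
P(0) × 20.4047 = 1
P(0) = 1/20.4047 = 0.04901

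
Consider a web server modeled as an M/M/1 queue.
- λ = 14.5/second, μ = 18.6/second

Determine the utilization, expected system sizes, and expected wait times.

Step 1: ρ = λ/μ = 14.5/18.6 = 0.7796
Step 2: L = λ/(μ-λ) = 14.5/4.10 = 3.5366
Step 3: Lq = λ²/(μ(μ-λ)) = 210.25/(18.6×4.10) = 2.7570
Step 4: W = 1/(μ-λ) = 1/4.10 = 0.2439
Step 5: Wq = λ/(μ(μ-λ)) = 14.5/(18.6×4.10) = 0.1901
Step 6: P(0) = 1-ρ = 0.2204
Verify: L = λW = 14.5×0.2439 = 3.5366 ✔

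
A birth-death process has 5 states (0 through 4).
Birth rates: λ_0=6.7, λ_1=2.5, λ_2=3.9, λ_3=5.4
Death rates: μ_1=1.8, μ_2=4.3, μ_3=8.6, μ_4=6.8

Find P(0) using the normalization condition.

Ratios P(n)/P(0) = (λ₀···λₙ₋₁)/(μ₁···μₙ):
P(1)/P(0) = (6.7)/(1.8) = 3.7222
P(2)/P(0) = (6.7×2.5)/(1.8×4.3) = 2.1641
P(3)/P(0) = (6.7×2.5×3.9)/(1.8×4.3×8.6) = 0.9814
P(4)/P(0) = (6.7×2.5×3.9×5.4)/(1.8×4.3×8.6×6.8) = 0.7793

Normalization: ∑ P(n) = 1
P(0) × (1.0000 + 3.7222 + 2.1641 + 0.9814 + 0.7793) = 1
P(0) × 8.6470 = 1
P(0) = 1/8.6470 = 0.1156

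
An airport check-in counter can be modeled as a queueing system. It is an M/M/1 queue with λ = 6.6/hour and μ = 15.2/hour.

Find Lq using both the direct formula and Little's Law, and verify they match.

Method 1 (direct): Lq = λ²/(μ(μ-λ)) = 43.56/(15.2 × 8.60) = 0.3332

Method 2 (Little's Law):
W = 1/(μ-λ) = 1/8.60 = 0.11628
Wq = W - 1/μ = 0.11628 - 0.065789 = 0.05049
Lq = λWq = 6.6 × 0.05049 = 0.3332 ✔ (matches Method 1)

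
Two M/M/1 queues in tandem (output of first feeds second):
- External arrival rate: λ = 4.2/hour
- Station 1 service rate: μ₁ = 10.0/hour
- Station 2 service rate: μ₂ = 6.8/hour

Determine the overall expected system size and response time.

By Jackson's theorem, each station behaves as independent M/M/1.
Station 1: ρ₁ = 4.2/10.0 = 0.4200, L₁ = ρ₁/(1-ρ₁) = λ/(μ₁-λ) = 4.2/5.80 = 0.7241
Station 2: ρ₂ = 4.2/6.8 = 0.6176, L₂ = ρ₂/(1-ρ₂) = λ/(μ₂-λ) = 4.2/2.60 = 1.6154
Total: L = L₁ + L₂ = 0.7241 + 1.6154 = 2.3395
W = L/λ = 2.3395/4.2 = 0.5570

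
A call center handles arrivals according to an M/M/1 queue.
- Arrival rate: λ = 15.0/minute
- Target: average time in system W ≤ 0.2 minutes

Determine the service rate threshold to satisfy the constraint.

For M/M/1: W = 1/(μ-λ)
Need W ≤ 0.2, so 1/(μ-λ) ≤ 0.2
μ - λ ≥ 1/0.2 = 5.0000
μ ≥ 15.0 + 5.0000 = 20.0000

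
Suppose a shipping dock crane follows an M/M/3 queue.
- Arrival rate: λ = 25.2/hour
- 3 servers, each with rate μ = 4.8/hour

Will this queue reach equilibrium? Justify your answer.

Stability requires ρ = λ/(cμ) < 1
ρ = 25.2/(3 × 4.8) = 25.2/14.40 = 1.7500
Since 1.7500 ≥ 1, the system is UNSTABLE.
Need c > λ/μ = 25.2/4.8 = 5.25.
Minimum servers needed: c = 6.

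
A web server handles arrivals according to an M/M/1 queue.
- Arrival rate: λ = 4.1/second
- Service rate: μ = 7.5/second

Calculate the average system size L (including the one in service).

ρ = λ/μ = 4.1/7.5 = 0.5467
For M/M/1: L = λ/(μ-λ)
L = 4.1/(7.5-4.1) = 4.1/3.40
L = 1.2059 requests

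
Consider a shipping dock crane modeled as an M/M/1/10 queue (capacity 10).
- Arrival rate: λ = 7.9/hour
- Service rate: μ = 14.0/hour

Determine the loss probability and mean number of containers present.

ρ = λ/μ = 7.9/14.0 = 0.56429
P₀ = (1-ρ)/(1-ρ^(K+1)) = (1-0.56429)/(1-0.56429^11) = 0.4357/0.9982 = 0.4365
P_K = P₀×ρ^K = 0.4365 × 0.56429^10 = 0.4365 × 0.003274 = 0.001429
Blocking probability P_10 = 0.001429 (0.14%)
L = ρ[1 - (K+1)ρ^K + Kρ^(K+1)] / [(1-ρ)(1-ρ^(K+1))]
L = 0.56429 × (1 - 11×0.003274 + 10×0.001847) / ((1 - 0.56429) × (1 - 0.001847)) = 1.2747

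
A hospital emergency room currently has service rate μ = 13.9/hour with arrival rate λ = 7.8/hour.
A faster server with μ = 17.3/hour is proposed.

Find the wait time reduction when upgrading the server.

System 1: ρ₁ = 7.8/13.9 = 0.5612, W₁ = 1/(13.9-7.8) = 0.16393
System 2: ρ₂ = 7.8/17.3 = 0.4509, W₂ = 1/(17.3-7.8) = 0.10526
Improvement: (W₁-W₂)/W₁ = (0.16393-0.10526)/0.16393 = 35.79%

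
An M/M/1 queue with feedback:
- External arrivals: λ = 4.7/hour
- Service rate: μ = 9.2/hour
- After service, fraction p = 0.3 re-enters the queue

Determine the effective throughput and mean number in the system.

Effective arrival rate: λ_eff = λ/(1-p) = 4.7/(1-0.3) = 4.7/0.70 = 6.71429
ρ = λ_eff/μ = 6.71429/9.2 = 0.72981
L = ρ/(1-ρ) = 0.72981/(1-0.72981) = 2.7011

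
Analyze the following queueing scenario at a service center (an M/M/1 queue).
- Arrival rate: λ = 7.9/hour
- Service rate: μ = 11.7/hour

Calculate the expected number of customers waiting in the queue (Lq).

ρ = λ/μ = 7.9/11.7 = 0.6752
For M/M/1: Lq = λ²/(μ(μ-λ))
Lq = 62.41/(11.7 × 3.80)
Lq = 1.4037 customers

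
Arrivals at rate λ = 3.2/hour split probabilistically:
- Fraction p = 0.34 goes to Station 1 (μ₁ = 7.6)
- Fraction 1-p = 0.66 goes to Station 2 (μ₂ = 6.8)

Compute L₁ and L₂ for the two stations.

Effective rates: λ₁ = 3.2×0.34 = 1.088, λ₂ = 3.2×0.66 = 2.112
Station 1: ρ₁ = 1.088/7.6 = 0.1432, L₁ = ρ₁/(1-ρ₁) = 0.1432/(1-0.1432) = 0.1671
Station 2: ρ₂ = 2.112/6.8 = 0.3106, L₂ = ρ₂/(1-ρ₂) = 0.3106/(1-0.3106) = 0.4505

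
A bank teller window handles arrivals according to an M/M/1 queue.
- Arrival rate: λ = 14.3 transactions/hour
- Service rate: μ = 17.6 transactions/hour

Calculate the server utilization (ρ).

Server utilization: ρ = λ/μ
ρ = 14.3/17.6 = 0.8125
The server is busy 81.25% of the time.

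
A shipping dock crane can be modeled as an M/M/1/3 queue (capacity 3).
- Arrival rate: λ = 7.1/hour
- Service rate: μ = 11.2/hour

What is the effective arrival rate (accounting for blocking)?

ρ = λ/μ = 7.1/11.2 = 0.6339
P₀ = (1-ρ)/(1-ρ^(K+1)) = (1-0.6339)/(1-0.6339^4) = 0.3661/0.8385 = 0.4366
P_K = P₀×ρ^K = 0.4366 × 0.6339^3 = 0.4366 × 0.2547 = 0.1112
λ_eff = λ(1-P_K) = 7.1 × (1 - 0.11122) = 7.1 × 0.88878 = 6.3103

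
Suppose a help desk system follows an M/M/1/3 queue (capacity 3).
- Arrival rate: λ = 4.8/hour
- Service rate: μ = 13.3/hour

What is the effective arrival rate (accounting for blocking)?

ρ = λ/μ = 4.8/13.3 = 0.3609
P₀ = (1-ρ)/(1-ρ^(K+1)) = (1-0.3609)/(1-0.3609^4) = 0.63910/0.98304 = 0.6501
P_K = P₀×ρ^K = 0.6501 × 0.3609^3 = 0.6501 × 0.04701 = 0.03056
λ_eff = λ(1-P_K) = 4.8 × (1 - 0.03056) = 4.8 × 0.96944 = 4.6533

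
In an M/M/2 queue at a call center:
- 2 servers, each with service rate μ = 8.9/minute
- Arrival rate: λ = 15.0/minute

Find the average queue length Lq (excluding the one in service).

Traffic intensity: ρ = λ/(cμ) = 15.0/(2×8.9) = 0.8427
Since ρ = 0.8427 < 1, system is stable.
Offered load a = λ/μ = cρ = 15.0/8.9 = 1.6854
P₀ = [ Σₙ₌₀^1 aⁿ/n! + a^2/(2!(1-ρ)) ]⁻¹
Σ = a^0/0! + a^1/1! = 1.0000 + 1.6854 = 2.6854
a^2/(2!(1-ρ)) = 2.84055/(2 × 0.157303) = 9.0289
P₀ = 1/(2.6854 + 9.0289) = 0.08537
Lq = P₀·a^2·ρ / (2!(1-ρ)²) = 0.0853659 × 2.84055 × 0.842697 / (2 × 0.0247444) = 4.1291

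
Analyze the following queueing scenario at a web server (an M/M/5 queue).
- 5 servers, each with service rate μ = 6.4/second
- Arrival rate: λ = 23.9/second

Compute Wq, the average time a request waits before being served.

Traffic intensity: ρ = λ/(cμ) = 23.9/(5×6.4) = 0.7469
Since ρ = 0.7469 < 1, system is stable.
Offered load a = λ/μ = cρ = 23.9/6.4 = 3.7344
P₀ = [ Σₙ₌₀^4 aⁿ/n! + a^5/(5!(1-ρ)) ]⁻¹
Σ = a^0/0! + a^1/1! + a^2/2! + a^3/3! + a^4/4! = 1.00000 + 3.73437 + 6.97278 + 8.67966 + 8.10327 = 28.4901
a^5/(5!(1-ρ)) = 726.2558/(120 × 0.253125) = 23.9097
P₀ = 1/(28.4901 + 23.9097) = 0.01908
Lq = P₀·a^5·ρ / (5!(1-ρ)²) = 0.019084 × 726.2558 × 0.74687 / (120 × 0.064072) = 1.3463
Wq = Lq/λ = 1.3463/23.9 = 0.05633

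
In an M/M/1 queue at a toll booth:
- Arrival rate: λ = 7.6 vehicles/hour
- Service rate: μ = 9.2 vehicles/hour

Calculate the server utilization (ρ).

Server utilization: ρ = λ/μ
ρ = 7.6/9.2 = 0.8261
The server is busy 82.61% of the time.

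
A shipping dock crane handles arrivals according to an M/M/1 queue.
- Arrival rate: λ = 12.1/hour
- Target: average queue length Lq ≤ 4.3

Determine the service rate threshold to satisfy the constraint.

For M/M/1: Lq = λ²/(μ(μ-λ))
Need Lq ≤ 4.3, i.e. μ(μ-λ) ≥ λ²/4.3
μ² - 12.1μ - 146.41/4.3 ≥ 0  →  μ² - 12.1μ - 34.048837 ≥ 0
Quadratic formula (positive root): μ = [λ + √(λ² + 4×34.048837)]/2
Discriminant: 146.41 + 4×34.048837 = 282.6053, √282.6053 = 16.8109
μ ≥ (12.1 + 16.8109)/2 = 14.4554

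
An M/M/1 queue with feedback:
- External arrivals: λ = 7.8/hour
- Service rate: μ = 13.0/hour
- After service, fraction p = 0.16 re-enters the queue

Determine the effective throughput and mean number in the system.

Effective arrival rate: λ_eff = λ/(1-p) = 7.8/(1-0.16) = 7.8/0.84 = 9.285714
ρ = λ_eff/μ = 9.285714/13.0 = 0.714286
L = ρ/(1-ρ) = 0.714286/(1-0.714286) = 2.5000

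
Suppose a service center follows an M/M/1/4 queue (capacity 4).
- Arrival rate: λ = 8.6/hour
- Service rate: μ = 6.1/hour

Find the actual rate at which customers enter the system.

ρ = λ/μ = 8.6/6.1 = 1.40984
P₀ = (1-ρ)/(1-ρ^(K+1)) = (1-1.40984)/(1-1.40984^5) = -0.40984/-4.5699 = 0.08968
P_K = P₀×ρ^K = 0.08968 × 1.40984^4 = 0.08968 × 3.9507 = 0.3543
λ_eff = λ(1-P_K) = 8.6 × (1 - 0.35431) = 8.6 × 0.64569 = 5.5529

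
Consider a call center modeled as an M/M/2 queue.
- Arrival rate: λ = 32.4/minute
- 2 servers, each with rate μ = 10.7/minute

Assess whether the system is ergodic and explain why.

Stability requires ρ = λ/(cμ) < 1
ρ = 32.4/(2 × 10.7) = 32.4/21.40 = 1.5140
Since 1.5140 ≥ 1, the system is UNSTABLE.
Need c > λ/μ = 32.4/10.7 = 3.03.
Minimum servers needed: c = 4.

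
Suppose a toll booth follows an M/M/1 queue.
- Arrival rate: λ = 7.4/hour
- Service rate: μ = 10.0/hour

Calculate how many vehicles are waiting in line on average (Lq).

ρ = λ/μ = 7.4/10.0 = 0.7400
For M/M/1: Lq = λ²/(μ(μ-λ))
Lq = 54.76/(10.0 × 2.60)
Lq = 2.1062 vehicles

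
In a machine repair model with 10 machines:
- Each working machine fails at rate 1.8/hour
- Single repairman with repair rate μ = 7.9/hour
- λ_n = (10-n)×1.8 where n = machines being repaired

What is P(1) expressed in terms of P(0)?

P(1)/P(0) = ∏_{i=0}^{1-1} λ_i/μ_{i+1}
= (10-0)×1.8/7.9
= 2.2785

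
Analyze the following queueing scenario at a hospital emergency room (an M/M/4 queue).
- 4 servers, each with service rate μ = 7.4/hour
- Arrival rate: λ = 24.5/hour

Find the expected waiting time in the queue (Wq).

Traffic intensity: ρ = λ/(cμ) = 24.5/(4×7.4) = 0.8277
Since ρ = 0.8277 < 1, system is stable.
Offered load a = λ/μ = cρ = 24.5/7.4 = 3.3108
P₀ = [ Σₙ₌₀^3 aⁿ/n! + a^4/(4!(1-ρ)) ]⁻¹
Σ = a^0/0! + a^1/1! + a^2/2! + a^3/3! = 1.0000 + 3.3108 + 5.4807 + 6.0486 = 15.8401
a^4/(4!(1-ρ)) = 120.1538/(24 × 0.1722973) = 29.0568
P₀ = 1/(15.8401 + 29.0568) = 0.02227
Lq = P₀·a^4·ρ / (4!(1-ρ)²) = 0.022273 × 120.1538 × 0.82770 / (24 × 0.029686) = 3.1090
Wq = Lq/λ = 3.1090/24.5 = 0.1269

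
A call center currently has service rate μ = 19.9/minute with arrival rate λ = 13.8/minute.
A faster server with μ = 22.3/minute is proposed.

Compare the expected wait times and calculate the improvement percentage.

System 1: ρ₁ = 13.8/19.9 = 0.6935, W₁ = 1/(19.9-13.8) = 0.163934
System 2: ρ₂ = 13.8/22.3 = 0.6188, W₂ = 1/(22.3-13.8) = 0.117647
Improvement: (W₁-W₂)/W₁ = (0.163934-0.117647)/0.163934 = 28.24%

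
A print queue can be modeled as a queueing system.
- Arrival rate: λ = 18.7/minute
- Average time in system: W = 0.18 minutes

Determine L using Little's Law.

Little's Law: L = λW
L = 18.7 × 0.18 = 3.3660 jobs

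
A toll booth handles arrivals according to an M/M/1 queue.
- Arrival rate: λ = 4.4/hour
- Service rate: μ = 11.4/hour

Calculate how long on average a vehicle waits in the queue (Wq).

First, compute utilization: ρ = λ/μ = 4.4/11.4 = 0.3860
For M/M/1: Wq = λ/(μ(μ-λ))
Wq = 4.4/(11.4 × (11.4-4.4))
Wq = 4.4/(11.4 × 7.00)
Wq = 0.05514 hours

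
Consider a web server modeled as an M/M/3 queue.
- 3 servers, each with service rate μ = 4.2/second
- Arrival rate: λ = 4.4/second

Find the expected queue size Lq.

Traffic intensity: ρ = λ/(cμ) = 4.4/(3×4.2) = 0.3492
Since ρ = 0.3492 < 1, system is stable.
Offered load a = λ/μ = cρ = 4.4/4.2 = 1.0476
P₀ = [ Σₙ₌₀^2 aⁿ/n! + a^3/(3!(1-ρ)) ]⁻¹
Σ = a^0/0! + a^1/1! + a^2/2! = 1.0000 + 1.0476 + 0.5488 = 2.5964
a^3/(3!(1-ρ)) = 1.1498/(6 × 0.6508) = 0.2945
P₀ = 1/(2.5964 + 0.2945) = 0.3459
Lq = P₀·a^3·ρ / (3!(1-ρ)²) = 0.3459 × 1.1498 × 0.3492 / (6 × 0.4235) = 0.05466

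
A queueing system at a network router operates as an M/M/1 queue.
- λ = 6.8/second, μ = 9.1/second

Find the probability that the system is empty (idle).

ρ = λ/μ = 6.8/9.1 = 0.7473
P(0) = 1 - ρ = 1 - 0.7473 = 0.2527
The server is idle 25.27% of the time.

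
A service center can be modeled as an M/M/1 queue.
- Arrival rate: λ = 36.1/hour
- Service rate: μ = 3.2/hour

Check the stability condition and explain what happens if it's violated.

Stability requires ρ = λ/(cμ) < 1
ρ = 36.1/(1 × 3.2) = 36.1/3.20 = 11.2812
Since 11.2812 ≥ 1, the system is UNSTABLE.
Queue grows without bound. Need μ > λ = 36.1.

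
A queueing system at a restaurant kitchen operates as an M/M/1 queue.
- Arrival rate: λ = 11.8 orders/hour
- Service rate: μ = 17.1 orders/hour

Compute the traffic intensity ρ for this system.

Server utilization: ρ = λ/μ
ρ = 11.8/17.1 = 0.6901
The server is busy 69.01% of the time.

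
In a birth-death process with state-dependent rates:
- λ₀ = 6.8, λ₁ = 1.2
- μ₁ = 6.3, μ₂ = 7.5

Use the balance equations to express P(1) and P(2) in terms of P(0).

Balance equations:
State 0: λ₀P₀ = μ₁P₁ → P₁ = (λ₀/μ₁)P₀ = (6.8/6.3)P₀ = 1.0794P₀
State 1: P₂ = (λ₀λ₁)/(μ₁μ₂)P₀ = (6.8×1.2)/(6.3×7.5)P₀ = 0.1727P₀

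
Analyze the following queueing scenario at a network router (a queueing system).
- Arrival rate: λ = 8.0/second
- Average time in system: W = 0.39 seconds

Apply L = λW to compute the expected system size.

Little's Law: L = λW
L = 8.0 × 0.39 = 3.1200 packets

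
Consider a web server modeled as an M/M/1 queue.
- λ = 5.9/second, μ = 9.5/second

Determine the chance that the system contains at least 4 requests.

ρ = λ/μ = 5.9/9.5 = 0.6211
P(N ≥ n) = ρⁿ
P(N ≥ 4) = 0.6211^4
P(N ≥ 4) = 0.1488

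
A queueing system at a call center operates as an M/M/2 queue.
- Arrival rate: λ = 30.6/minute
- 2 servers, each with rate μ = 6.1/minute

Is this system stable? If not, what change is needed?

Stability requires ρ = λ/(cμ) < 1
ρ = 30.6/(2 × 6.1) = 30.6/12.20 = 2.5082
Since 2.5082 ≥ 1, the system is UNSTABLE.
Need c > λ/μ = 30.6/6.1 = 5.02.
Minimum servers needed: c = 6.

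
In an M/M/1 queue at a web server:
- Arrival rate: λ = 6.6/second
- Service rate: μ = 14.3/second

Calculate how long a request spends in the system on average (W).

First, compute utilization: ρ = λ/μ = 6.6/14.3 = 0.4615
For M/M/1: W = 1/(μ-λ)
W = 1/(14.3-6.6) = 1/7.70
W = 0.1299 seconds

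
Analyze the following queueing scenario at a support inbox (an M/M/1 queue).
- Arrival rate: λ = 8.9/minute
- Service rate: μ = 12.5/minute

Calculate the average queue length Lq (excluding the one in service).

ρ = λ/μ = 8.9/12.5 = 0.7120
For M/M/1: Lq = λ²/(μ(μ-λ))
Lq = 79.21/(12.5 × 3.60)
Lq = 1.7602 emails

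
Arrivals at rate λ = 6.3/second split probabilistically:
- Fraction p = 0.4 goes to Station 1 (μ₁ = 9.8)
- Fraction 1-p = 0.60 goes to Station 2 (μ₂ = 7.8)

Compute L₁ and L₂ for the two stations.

Effective rates: λ₁ = 6.3×0.4 = 2.52, λ₂ = 6.3×0.60 = 3.78
Station 1: ρ₁ = 2.52/9.8 = 0.257143, L₁ = ρ₁/(1-ρ₁) = 0.257143/(1-0.257143) = 0.3462
Station 2: ρ₂ = 3.78/7.8 = 0.48462, L₂ = ρ₂/(1-ρ₂) = 0.48462/(1-0.48462) = 0.9403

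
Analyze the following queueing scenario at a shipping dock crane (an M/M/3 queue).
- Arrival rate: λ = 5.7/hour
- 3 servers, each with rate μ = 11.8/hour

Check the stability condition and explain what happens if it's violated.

Stability requires ρ = λ/(cμ) < 1
ρ = 5.7/(3 × 11.8) = 5.7/35.40 = 0.1610
Since 0.1610 < 1, the system is STABLE.
The servers are busy 16.10% of the time.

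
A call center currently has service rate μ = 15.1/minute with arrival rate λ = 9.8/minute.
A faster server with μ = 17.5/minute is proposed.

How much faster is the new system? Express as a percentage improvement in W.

System 1: ρ₁ = 9.8/15.1 = 0.6490, W₁ = 1/(15.1-9.8) = 0.18868
System 2: ρ₂ = 9.8/17.5 = 0.5600, W₂ = 1/(17.5-9.8) = 0.12987
Improvement: (W₁-W₂)/W₁ = (0.18868-0.12987)/0.18868 = 31.17%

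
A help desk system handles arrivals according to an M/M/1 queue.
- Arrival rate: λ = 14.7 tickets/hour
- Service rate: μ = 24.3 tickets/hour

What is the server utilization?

Server utilization: ρ = λ/μ
ρ = 14.7/24.3 = 0.6049
The server is busy 60.49% of the time.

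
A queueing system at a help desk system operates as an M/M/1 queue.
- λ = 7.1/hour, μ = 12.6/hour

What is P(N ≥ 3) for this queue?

ρ = λ/μ = 7.1/12.6 = 0.5635
P(N ≥ n) = ρⁿ
P(N ≥ 3) = 0.5635^3
P(N ≥ 3) = 0.1789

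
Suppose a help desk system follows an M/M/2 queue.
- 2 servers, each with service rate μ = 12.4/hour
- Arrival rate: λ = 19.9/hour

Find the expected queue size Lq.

Traffic intensity: ρ = λ/(cμ) = 19.9/(2×12.4) = 0.8024
Since ρ = 0.8024 < 1, system is stable.
Offered load a = λ/μ = cρ = 19.9/12.4 = 1.6048
P₀ = [ Σₙ₌₀^1 aⁿ/n! + a^2/(2!(1-ρ)) ]⁻¹
Σ = a^0/0! + a^1/1! = 1.0000 + 1.6048 = 2.6048
a^2/(2!(1-ρ)) = 2.5755/(2 × 0.19758) = 6.5176
P₀ = 1/(2.6048 + 6.5176) = 0.1096
Lq = P₀·a^2·ρ / (2!(1-ρ)²) = 0.10962 × 2.5755 × 0.80242 / (2 × 0.039038) = 2.9016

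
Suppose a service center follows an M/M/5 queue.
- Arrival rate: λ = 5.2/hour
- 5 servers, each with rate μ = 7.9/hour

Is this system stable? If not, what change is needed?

Stability requires ρ = λ/(cμ) < 1
ρ = 5.2/(5 × 7.9) = 5.2/39.50 = 0.1316
Since 0.1316 < 1, the system is STABLE.
The servers are busy 13.16% of the time.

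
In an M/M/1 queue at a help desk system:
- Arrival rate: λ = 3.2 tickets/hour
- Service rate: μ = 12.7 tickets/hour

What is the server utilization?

Server utilization: ρ = λ/μ
ρ = 3.2/12.7 = 0.2520
The server is busy 25.20% of the time.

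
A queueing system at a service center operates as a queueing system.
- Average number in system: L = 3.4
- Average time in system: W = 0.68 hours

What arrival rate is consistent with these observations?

Little's Law: L = λW, so λ = L/W
λ = 3.4/0.68 = 5.0000 customers/hour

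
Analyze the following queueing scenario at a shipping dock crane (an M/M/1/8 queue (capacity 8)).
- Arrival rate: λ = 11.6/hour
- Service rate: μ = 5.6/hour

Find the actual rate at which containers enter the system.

ρ = λ/μ = 11.6/5.6 = 2.0714
P₀ = (1-ρ)/(1-ρ^(K+1)) = (1-2.0714)/(1-2.0714^9) = -1.0714/-701.0625 = 0.001528
P_K = P₀×ρ^K = 0.0015283 × 2.0714^8 = 0.0015283 × 338.9314 = 0.5180
λ_eff = λ(1-P_K) = 11.6 × (1 - 0.51798) = 11.6 × 0.48202 = 5.5914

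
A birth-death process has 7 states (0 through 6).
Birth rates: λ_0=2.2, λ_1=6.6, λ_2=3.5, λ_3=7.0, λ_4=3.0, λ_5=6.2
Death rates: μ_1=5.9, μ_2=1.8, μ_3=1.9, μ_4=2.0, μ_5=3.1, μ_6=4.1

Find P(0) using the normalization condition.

Ratios P(n)/P(0) = (λ₀···λₙ₋₁)/(μ₁···μₙ):
P(1)/P(0) = (2.2)/(5.9) = 0.3729
P(2)/P(0) = (2.2×6.6)/(5.9×1.8) = 1.3672
P(3)/P(0) = (2.2×6.6×3.5)/(5.9×1.8×1.9) = 2.5186
P(4)/P(0) = (2.2×6.6×3.5×7.0)/(5.9×1.8×1.9×2.0) = 8.8150
P(5)/P(0) = (2.2×6.6×3.5×7.0×3.0)/(5.9×1.8×1.9×2.0×3.1) = 8.5307
P(6)/P(0) = (2.2×6.6×3.5×7.0×3.0×6.2)/(5.9×1.8×1.9×2.0×3.1×4.1) = 12.9001

Normalization: ∑ P(n) = 1
P(0) × (1.0000 + 0.3729 + 1.3672 + 2.5186 + 8.8150 + 8.5307 + 12.9001) = 1
P(0) × 35.5045 = 1
P(0) = 1/35.5045 = 0.02817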